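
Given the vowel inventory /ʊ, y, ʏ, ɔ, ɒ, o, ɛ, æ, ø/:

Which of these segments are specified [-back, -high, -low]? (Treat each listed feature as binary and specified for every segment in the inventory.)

ɛ, ø

Eliminate segments failing any feature: /ʊ, ɔ, ɒ, o/ are [+back]; /y, ʏ/ are [+high]; /æ/ is [+low]. The remaining /ɛ, ø/ satisfy [-back], [-high], [-low].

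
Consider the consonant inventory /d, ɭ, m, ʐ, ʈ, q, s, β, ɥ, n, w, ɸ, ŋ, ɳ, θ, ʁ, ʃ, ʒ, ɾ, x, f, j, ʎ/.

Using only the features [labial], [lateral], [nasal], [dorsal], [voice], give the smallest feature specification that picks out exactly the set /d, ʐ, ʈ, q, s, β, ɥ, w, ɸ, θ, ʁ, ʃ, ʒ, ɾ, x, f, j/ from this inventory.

/d, ʐ, ʈ, q, s, β, ɥ, w, ɸ, θ, ʁ, ʃ, ʒ, ɾ, x, f, j/ are all [−nasal], [−lateral], and no other segment in the inventory matches both values. Dropping any one of them over-generates: [−lateral] alone would also admit /m, n, ŋ, ɳ/; [−nasal] alone would also admit /ɭ, ʎ/. No other single listed feature picks out exactly this set either, so fewer than two features will not do.

[−nasal, −lateral]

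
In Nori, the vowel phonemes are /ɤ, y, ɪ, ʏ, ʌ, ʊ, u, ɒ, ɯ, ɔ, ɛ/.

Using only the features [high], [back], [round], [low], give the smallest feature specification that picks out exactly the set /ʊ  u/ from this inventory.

Every target segment is [+high], [+back], [+round]; each remaining inventory member fails at least one of these. Each conjunct is needed — [+back, +round] alone would also admit /ɒ, ɔ/; [+high, +round] alone would also admit /y, ʏ/; [+high, +back] alone would also admit /ɯ/ — and no other combination of two listed features has exactly this extension, so three is the minimum.

[+high, +back, +round]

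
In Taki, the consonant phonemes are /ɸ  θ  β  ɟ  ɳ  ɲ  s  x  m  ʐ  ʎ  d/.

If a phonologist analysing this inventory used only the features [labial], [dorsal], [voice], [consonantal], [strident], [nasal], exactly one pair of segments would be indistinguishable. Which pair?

/ʎ/ (palatal lateral approximant) and /ɟ/ (voiced palatal stop) are both [-labial], [+dorsal], [+voice], [+consonantal], [-strident], [-nasal], so none of the listed features separates them. (They do differ in [sonorant] and [lateral], which are not among the given features.) Every other pair in the inventory differs on at least one listed feature.

ʎ, ɟ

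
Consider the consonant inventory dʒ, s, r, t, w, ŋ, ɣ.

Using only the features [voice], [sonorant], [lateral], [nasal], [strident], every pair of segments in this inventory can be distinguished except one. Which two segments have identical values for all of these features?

r, w

On the given features, /r/ and /w/ have an identical profile: [+voice], [+sonorant], [−lateral], [−nasal], [−strident]. No other two segments in the inventory coincide on all 5 features. (They do differ in [labial], [round], [coronal] and [dorsal], which are not among the given features.)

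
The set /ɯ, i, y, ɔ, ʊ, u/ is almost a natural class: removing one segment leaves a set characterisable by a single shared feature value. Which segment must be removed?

/i, ʊ, u, ɯ, y/ are all [+high], but /ɔ/ (mid back rounded lax vowel) is [-high]. No other single segment can be removed to leave a set sharing one feature value that the removed segment lacks, so /ɔ/ is the odd one out.

ɔ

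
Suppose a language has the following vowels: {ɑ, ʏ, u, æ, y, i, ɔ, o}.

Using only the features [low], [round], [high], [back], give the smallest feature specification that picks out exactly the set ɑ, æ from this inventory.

The target set is precisely the extension of [+low] in this inventory.

[+low]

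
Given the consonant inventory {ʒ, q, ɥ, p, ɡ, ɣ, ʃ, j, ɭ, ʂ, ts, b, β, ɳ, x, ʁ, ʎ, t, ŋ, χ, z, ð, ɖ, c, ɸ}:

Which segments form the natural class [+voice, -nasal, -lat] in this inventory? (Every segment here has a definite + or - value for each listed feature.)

Checking each segment against [+voice], [-nasal], [-lateral]: /ʒ/ (voiced postalveolar fricative), /ɥ/ (labial-palatal glide), /ɡ/ (voiced velar stop), /ɣ/ (voiced velar fricative), /j/ (palatal glide), /b/ (voiced bilabial stop), among others, satisfy every feature; every other segment in the inventory fails at least one.

ʒ, ɥ, ɡ, ɣ, j, b, β, ʁ, z, ð, ɖ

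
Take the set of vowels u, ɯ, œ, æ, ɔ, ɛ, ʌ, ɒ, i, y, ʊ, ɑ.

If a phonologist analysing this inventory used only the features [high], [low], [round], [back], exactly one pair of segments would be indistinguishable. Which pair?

/u/ (high back rounded tense vowel) and /ʊ/ (high back rounded lax vowel) are both [+high], [-low], [+round], [+back], so none of the listed features separates them. (They do differ in [tense], which is not among the given features.) Every other pair in the inventory differs on at least one listed feature.

u, ʊ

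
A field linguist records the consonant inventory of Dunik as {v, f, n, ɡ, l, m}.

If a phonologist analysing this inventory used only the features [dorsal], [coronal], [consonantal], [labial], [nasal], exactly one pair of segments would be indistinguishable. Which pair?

f, v

On the given features, /f/ and /v/ have an identical profile: [-dorsal], [-coronal], [+consonantal], [+labial], [-nasal]. No other two segments in the inventory coincide on all 5 features. (They do differ in [voice], which is not among the given features.)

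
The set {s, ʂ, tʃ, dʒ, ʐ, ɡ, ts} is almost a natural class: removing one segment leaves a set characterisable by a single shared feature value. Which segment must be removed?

The remaining segments after removing /ɡ/ share [+strident]; /ɡ/ (voiced velar stop) is [−strident]. For every other candidate removal, the leftover set fails to share any single feature value that the removed segment lacks.

ɡ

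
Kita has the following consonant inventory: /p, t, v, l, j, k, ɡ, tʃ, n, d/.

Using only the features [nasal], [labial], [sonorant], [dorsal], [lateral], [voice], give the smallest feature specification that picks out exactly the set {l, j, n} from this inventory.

[+sonorant]

The target set is precisely the extension of [+sonorant] in this inventory.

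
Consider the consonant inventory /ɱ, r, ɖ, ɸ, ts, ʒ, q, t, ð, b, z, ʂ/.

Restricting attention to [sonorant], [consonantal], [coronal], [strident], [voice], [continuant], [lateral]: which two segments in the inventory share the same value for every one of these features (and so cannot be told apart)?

ʒ, z

Both /ʒ/ and /z/ are [−sonorant], [+consonantal], [+coronal], [+strident], [+voice], [+continuant], [−lateral]. Since the list omits [anterior] and [distributed] — which do distinguish the voiced postalveolar fricative from the voiced alveolar fricative — this pair collapses; all other pairs remain distinct.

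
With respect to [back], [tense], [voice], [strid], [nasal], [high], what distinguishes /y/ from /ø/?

[high]

/y/ is the high front rounded tense vowel and /ø/ is the mid front rounded tense vowel. Both are [-back], [+tense], [+voice], [-strident], [-nasal]. /y/ is [+high] while /ø/ is [-high], so the distinguishing feature is [high].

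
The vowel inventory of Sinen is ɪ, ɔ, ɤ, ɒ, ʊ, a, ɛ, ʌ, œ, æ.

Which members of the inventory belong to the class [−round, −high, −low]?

Checking each segment against [−round], [−high], [−low]: /ɤ/ (mid back unrounded tense vowel), /ɛ/ (mid front unrounded lax vowel), /ʌ/ (mid back unrounded lax vowel) satisfy every feature; every other segment in the inventory fails at least one.

ɤ, ɛ, ʌ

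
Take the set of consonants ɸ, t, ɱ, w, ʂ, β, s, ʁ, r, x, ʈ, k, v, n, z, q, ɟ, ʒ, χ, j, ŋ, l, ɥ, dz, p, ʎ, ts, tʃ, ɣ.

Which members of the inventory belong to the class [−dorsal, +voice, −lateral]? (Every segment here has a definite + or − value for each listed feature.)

ɱ, β, r, v, n, z, ʒ, dz

Eliminate segments failing any feature: /ɸ, t, ʂ, s, ʈ, p, ts, tʃ/ are [−voice]; /w, ʁ, x, k, q, ɟ, χ, j, ŋ, ɥ, ʎ, ɣ/ are [+dorsal]; /l/ is [+lateral]. The remaining /ɱ, β, r, v, n, z, ʒ, dz/ satisfy [−dorsal], [+voice], [−lateral].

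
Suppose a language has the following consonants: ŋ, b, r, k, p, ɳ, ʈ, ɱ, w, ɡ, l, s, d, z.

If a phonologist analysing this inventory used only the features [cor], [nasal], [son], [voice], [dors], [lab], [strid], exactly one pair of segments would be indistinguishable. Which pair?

On the given features, /r/ and /l/ have an identical profile: [+coronal], [-nasal], [+sonorant], [+voice], [-dorsal], [-labial], [-strident]. No other two segments in the inventory coincide on all 7 features. (They do differ in [lateral], which is not among the given features.)

r, l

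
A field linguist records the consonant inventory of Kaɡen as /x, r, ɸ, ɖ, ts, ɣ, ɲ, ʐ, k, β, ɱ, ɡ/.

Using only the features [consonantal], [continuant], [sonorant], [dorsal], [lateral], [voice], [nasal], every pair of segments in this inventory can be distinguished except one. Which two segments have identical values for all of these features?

ʐ, β

Both /ʐ/ and /β/ are [+consonantal], [+continuant], [−sonorant], [−dorsal], [−lateral], [+voice], [−nasal]. Since the list omits [strident], [labial] and [coronal] — which do distinguish the voiced retroflex fricative from the voiced bilabial fricative — this pair collapses; all other pairs remain distinct.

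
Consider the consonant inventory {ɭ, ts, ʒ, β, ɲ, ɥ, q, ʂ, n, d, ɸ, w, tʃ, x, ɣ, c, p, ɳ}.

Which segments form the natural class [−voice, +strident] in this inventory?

Eliminate segments failing any feature: /ɭ, ʒ, β, ɲ, ɥ, n, d, w, ɣ, ɳ/ are [+voice]; /q, ɸ, x, c, p/ are [−strident]. The remaining /ts, ʂ, tʃ/ satisfy [−voice], [+strident].

ts, ʂ, tʃ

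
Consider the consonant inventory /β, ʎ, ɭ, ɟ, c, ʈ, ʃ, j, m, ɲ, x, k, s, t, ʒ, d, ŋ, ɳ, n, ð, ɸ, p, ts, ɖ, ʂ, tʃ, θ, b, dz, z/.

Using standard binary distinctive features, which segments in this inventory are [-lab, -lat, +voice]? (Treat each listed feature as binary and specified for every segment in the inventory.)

Checking each segment against [-labial], [-lateral], [+voice]: /ɟ/ (voiced palatal stop), /j/ (palatal glide), /ɲ/ (palatal nasal), /ʒ/ (voiced postalveolar fricative), /d/ (voiced alveolar stop), /ŋ/ (velar nasal), among others, satisfy every feature; every other segment in the inventory fails at least one.

ɟ, j, ɲ, ʒ, d, ŋ, ɳ, n, ð, ɖ, dz, z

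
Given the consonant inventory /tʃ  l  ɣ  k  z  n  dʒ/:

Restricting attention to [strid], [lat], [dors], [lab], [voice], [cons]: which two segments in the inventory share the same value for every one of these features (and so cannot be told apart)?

dʒ, z

Both /dʒ/ and /z/ are [+strident], [-lateral], [-dorsal], [-labial], [+voice], [+consonantal]. Since the list omits [continuant], [anterior] and [distributed] — which do distinguish the voiced postalveolar affricate from the voiced alveolar fricative — this pair collapses; all other pairs remain distinct.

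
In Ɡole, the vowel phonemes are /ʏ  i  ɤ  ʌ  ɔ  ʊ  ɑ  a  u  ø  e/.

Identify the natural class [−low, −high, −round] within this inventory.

ɤ, ʌ, e

Checking each segment against [−low], [−high], [−round]: /ɤ/ (mid back unrounded tense vowel), /ʌ/ (mid back unrounded lax vowel), /e/ (mid front unrounded tense vowel) satisfy every feature; every other segment in the inventory fails at least one.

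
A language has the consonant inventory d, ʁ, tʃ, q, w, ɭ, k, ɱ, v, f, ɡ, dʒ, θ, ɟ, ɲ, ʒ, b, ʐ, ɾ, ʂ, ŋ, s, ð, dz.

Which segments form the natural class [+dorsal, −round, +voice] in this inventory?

ʁ, ɡ, ɟ, ɲ, ŋ

Checking each segment against [+dorsal], [−round], [+voice]: /ʁ/ (voiced uvular fricative), /ɡ/ (voiced velar stop), /ɟ/ (voiced palatal stop), /ɲ/ (palatal nasal), /ŋ/ (velar nasal) satisfy every feature; every other segment in the inventory fails at least one.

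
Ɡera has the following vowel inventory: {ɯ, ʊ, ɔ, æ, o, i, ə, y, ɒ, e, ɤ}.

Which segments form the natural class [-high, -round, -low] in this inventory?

Eliminate segments failing any feature: /ɯ, ʊ, i, y/ are [+high]; /ɔ, o, ɒ/ are [+round]; /æ/ is [+low]. The remaining /ə, e, ɤ/ satisfy [-high], [-round], [-low].

ə, e, ɤ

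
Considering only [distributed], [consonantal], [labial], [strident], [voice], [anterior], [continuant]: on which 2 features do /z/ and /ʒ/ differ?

/z/ (voiced alveolar fricative) and /ʒ/ (voiced postalveolar fricative) agree on [+consonantal], [−labial], [+strident], [+voice], [+continuant]. They differ on [anterior] (/z/ [+], /ʒ/ [−]), [distributed] (/z/ [−], /ʒ/ [+]).

[anterior], [distributed]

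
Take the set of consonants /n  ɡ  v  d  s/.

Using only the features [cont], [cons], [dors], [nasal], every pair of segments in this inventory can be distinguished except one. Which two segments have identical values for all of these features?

s, v

Both /s/ and /v/ are [+continuant], [+consonantal], [-dorsal], [-nasal]. Since the list omits [voice], [labial] and [coronal] — which do distinguish the voiceless alveolar fricative from the voiced labiodental fricative — this pair collapses; all other pairs remain distinct.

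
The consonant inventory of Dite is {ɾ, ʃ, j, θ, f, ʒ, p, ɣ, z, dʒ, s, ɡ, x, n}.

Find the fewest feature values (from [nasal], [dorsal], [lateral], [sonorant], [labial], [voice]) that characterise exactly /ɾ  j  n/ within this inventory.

[+sonorant]

/ɾ, j, n/ are exactly the [+sonorant] segments in the inventory, so a single feature suffices.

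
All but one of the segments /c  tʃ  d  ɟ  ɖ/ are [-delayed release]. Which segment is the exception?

/tʃ/ is the voiceless postalveolar affricate, which is [+delayed release]; the rest — /d, ɖ, c, ɟ/ — are [-delayed release].

tʃ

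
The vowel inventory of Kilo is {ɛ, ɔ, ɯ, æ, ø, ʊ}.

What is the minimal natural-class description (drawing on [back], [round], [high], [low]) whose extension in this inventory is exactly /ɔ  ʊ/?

/ɔ, ʊ/ are all [+back], [+round], and no other segment in the inventory matches both values. Dropping any one of them over-generates: [+round] alone would also admit /ø/; [+back] alone would also admit /ɯ/. No other single listed feature picks out exactly this set either, so fewer than two features will not do.

[+back, +round]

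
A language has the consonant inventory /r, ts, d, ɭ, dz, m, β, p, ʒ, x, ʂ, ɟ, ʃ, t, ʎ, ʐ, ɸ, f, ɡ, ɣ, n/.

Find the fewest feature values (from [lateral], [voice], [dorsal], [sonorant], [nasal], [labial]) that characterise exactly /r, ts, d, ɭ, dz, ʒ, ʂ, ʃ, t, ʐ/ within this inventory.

Every target segment is [−nasal], [−labial], [−dorsal]; each remaining inventory member fails at least one of these. Each conjunct is needed — [−labial, −dorsal] alone would also admit /n/; [−nasal, −dorsal] alone would also admit /β, p, ɸ, f/; [−nasal, −labial] alone would also admit /x, ɟ, ʎ, ɡ, …/ — and no other combination of two listed features has exactly this extension, so three is the minimum.

[−nasal, −labial, −dorsal]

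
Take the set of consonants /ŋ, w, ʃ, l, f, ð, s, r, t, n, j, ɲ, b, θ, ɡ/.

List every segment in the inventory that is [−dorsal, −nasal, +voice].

First, the [−dorsal] segments are /ʃ, l, f, ð, s, r, t, n, b, θ/.
Of those, [−nasal] gives /ʃ, l, f, ð, s, r, t, b, θ/.
Among these, [+voice] leaves /l, ð, r, b/.

l, ð, r, b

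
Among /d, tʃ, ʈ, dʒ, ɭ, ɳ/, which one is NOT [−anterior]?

d

/ɳ, tʃ, dʒ, ɭ, ʈ/ are all [−anterior]; /d/ (voiced alveolar stop) is [+anterior].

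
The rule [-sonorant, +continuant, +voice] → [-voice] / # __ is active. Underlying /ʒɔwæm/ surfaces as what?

/ʒ/ satisfies [-sonorant, +continuant, +voice] and sits in # __. The [-voice] counterpart of the voiced postalveolar fricative is /ʃ/. Other segments in /ʒɔwæm/ either fail the structural description or are not in the environment, so the surface form is [ʃɔwæm].

[ʃɔwæm]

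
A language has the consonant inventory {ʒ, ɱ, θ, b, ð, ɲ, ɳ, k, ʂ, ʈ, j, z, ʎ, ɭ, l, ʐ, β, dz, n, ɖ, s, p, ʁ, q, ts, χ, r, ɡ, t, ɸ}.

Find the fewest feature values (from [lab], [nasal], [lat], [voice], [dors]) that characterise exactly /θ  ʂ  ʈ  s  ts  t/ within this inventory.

The class [−voice], [−labial], [−dorsal] has exactly /θ, ʂ, ʈ, s, ts, t/ as its extension in this inventory. No smaller conjunction from the listed features achieves this: [−labial, −dorsal] alone would also admit /ʒ, ð, ɳ, z, …/; [−voice, −dorsal] alone would also admit /p, ɸ/; [−voice, −labial] alone would also admit /k, q, χ/; and checking the remaining two-feature bundles turns up none with this extension.

[−voice, −lab, −dors]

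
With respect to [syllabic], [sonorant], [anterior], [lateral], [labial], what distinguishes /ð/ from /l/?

/ð/ (voiced dental fricative) and /l/ (alveolar lateral approximant) agree on [−syllabic], [+anterior], [−labial]. They differ on [sonorant] (/ð/ [−], /l/ [+]), [lateral] (/ð/ [−], /l/ [+]).

[sonorant], [lateral]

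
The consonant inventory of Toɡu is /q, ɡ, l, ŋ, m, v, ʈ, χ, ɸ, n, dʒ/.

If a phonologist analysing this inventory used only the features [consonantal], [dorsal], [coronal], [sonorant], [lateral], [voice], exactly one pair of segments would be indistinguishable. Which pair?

χ, q

/χ/ (voiceless uvular fricative) and /q/ (voiceless uvular stop) are both [+consonantal], [+dorsal], [−coronal], [−sonorant], [−lateral], [−voice], so none of the listed features separates them. (They do differ in [continuant], which is not among the given features.) Every other pair in the inventory differs on at least one listed feature.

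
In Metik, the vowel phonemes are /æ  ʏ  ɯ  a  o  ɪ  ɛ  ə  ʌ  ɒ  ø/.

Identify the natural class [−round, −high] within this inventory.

æ, a, ɛ, ə, ʌ

The [−round] segments are /æ, ɯ, a, ɪ, ɛ, ə, ʌ/.
Among these, [−high] leaves /æ, a, ɛ, ə, ʌ/.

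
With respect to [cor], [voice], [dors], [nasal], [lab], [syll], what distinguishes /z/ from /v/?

/z/ (voiced alveolar fricative) and /v/ (voiced labiodental fricative) agree on [+voice], [−dorsal], [−nasal], [−syllabic]. They differ on [labial] (/z/ [−], /v/ [+]), [coronal] (/z/ [+], /v/ [−]).

[labial], [coronal]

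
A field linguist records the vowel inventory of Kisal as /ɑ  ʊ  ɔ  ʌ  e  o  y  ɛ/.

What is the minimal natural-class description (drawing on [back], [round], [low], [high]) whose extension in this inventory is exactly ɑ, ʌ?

[+back, -round]

The class [+back], [-round] has exactly /ɑ, ʌ/ as its extension in this inventory. No smaller conjunction from the listed features achieves this: [-round] alone would also admit /e, ɛ/; [+back] alone would also admit /ʊ, ɔ, o/; and checking the remaining single features turns up none with this extension.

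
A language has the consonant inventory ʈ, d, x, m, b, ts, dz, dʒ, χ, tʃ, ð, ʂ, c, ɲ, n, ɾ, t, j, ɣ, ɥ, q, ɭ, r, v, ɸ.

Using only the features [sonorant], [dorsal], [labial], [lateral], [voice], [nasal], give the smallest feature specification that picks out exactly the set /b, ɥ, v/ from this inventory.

[+voice, -nasal, +labial]

The class [+voice], [-nasal], [+labial] has exactly /b, ɥ, v/ as its extension in this inventory. No smaller conjunction from the listed features achieves this: [-nasal, +labial] alone would also admit /ɸ/; [+voice, +labial] alone would also admit /m/; [+voice, -nasal] alone would also admit /d, dz, dʒ, ð, …/; and checking the remaining two-feature bundles turns up none with this extension.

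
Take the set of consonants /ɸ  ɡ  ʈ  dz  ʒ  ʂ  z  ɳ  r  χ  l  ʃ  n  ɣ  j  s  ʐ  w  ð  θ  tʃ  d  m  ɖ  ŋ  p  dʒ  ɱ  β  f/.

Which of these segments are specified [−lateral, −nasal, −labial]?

First, the [−lateral] segments are /ɸ, ɡ, ʈ, dz, ʒ, ʂ, z, ɳ, r, χ, ʃ, n, ɣ, j, s, ʐ, w, ð, θ, tʃ, d, m, ɖ, ŋ, p, dʒ, ɱ, β, f/.
Among these, [−nasal] gives /ɸ, ɡ, ʈ, dz, ʒ, ʂ, z, r, χ, ʃ, ɣ, j, s, ʐ, w, ð, θ, tʃ, d, ɖ, p, dʒ, β, f/.
Within that set, [−labial] leaves /ɡ, ʈ, dz, ʒ, ʂ, z, r, χ, ʃ, ɣ, j, s, ʐ, ð, θ, tʃ, d, ɖ, dʒ/.

ɡ, ʈ, dz, ʒ, ʂ, z, r, χ, ʃ, ɣ, j, s, ʐ, ð, θ, tʃ, d, ɖ, dʒ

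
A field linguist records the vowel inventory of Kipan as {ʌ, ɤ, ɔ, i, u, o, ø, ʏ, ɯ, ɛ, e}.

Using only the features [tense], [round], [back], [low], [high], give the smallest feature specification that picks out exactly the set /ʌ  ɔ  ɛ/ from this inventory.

[−high, −tense]

The class [−high], [−tense] has exactly /ʌ, ɔ, ɛ/ as its extension in this inventory. No smaller conjunction from the listed features achieves this: [−tense] alone would also admit /ʏ/; [−high] alone would also admit /ɤ, o, ø, e/; and checking the remaining single features turns up none with this extension.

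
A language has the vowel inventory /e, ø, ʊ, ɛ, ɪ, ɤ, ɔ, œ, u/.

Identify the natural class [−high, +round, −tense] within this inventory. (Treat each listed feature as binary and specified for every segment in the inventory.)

ɔ, œ

First, the [−high] segments are /e, ø, ɛ, ɤ, ɔ, œ/.
Then [+round] gives /ø, ɔ, œ/.
Within that set, [−tense] leaves /ɔ, œ/.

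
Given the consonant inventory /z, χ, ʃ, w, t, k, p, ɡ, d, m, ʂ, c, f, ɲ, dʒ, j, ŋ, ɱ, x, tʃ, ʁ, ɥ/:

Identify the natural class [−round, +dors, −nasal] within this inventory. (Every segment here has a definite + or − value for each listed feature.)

χ, k, ɡ, c, j, x, ʁ

Checking each segment against [−round], [+dorsal], [−nasal]: /χ/ (voiceless uvular fricative), /k/ (voiceless velar stop), /ɡ/ (voiced velar stop), /c/ (voiceless palatal stop), /j/ (palatal glide), /x/ (voiceless velar fricative), among others, satisfy every feature; every other segment in the inventory fails at least one.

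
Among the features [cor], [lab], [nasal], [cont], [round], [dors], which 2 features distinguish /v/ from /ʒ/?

/v/ is the voiced labiodental fricative and /ʒ/ is the voiced postalveolar fricative. Both are [−nasal], [+continuant], [−round], [−dorsal]. /v/ is [+labial] while /ʒ/ is [−labial]; /v/ is [−coronal] while /ʒ/ is [+coronal], so the distinguishing features are [labial], [coronal].

[labial], [coronal]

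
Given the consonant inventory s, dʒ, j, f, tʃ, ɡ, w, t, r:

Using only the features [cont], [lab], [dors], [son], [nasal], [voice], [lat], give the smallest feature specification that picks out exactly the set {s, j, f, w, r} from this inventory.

[+cont]

The target set is precisely the extension of [+continuant] in this inventory.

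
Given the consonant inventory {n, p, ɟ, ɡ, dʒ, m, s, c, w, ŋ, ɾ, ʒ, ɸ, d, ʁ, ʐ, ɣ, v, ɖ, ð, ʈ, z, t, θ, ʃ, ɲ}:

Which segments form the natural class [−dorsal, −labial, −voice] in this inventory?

s, ʈ, t, θ, ʃ

Checking each segment against [−dorsal], [−labial], [−voice]: /s/ (voiceless alveolar fricative), /ʈ/ (voiceless retroflex stop), /t/ (voiceless alveolar stop), /θ/ (voiceless dental fricative), /ʃ/ (voiceless postalveolar fricative) satisfy every feature; every other segment in the inventory fails at least one.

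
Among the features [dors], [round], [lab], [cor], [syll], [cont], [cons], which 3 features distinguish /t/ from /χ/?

[continuant], [coronal], [dorsal]

The two segments share [−round], [−labial], [−syllabic], [+consonantal]. The only features from the list on which they differ: /t/ is [−continuant] while /χ/ is [+continuant]; /t/ is [+coronal] while /χ/ is [−coronal]; /t/ is [−dorsal] while /χ/ is [+dorsal].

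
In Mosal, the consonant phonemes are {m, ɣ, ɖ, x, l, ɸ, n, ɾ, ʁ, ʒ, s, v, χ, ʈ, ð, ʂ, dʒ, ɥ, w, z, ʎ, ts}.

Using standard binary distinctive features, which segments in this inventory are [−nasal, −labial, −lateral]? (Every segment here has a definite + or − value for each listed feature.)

First, the [−nasal] segments are /ɣ, ɖ, x, l, ɸ, ɾ, ʁ, ʒ, s, v, χ, ʈ, ð, ʂ, dʒ, ɥ, w, z, ʎ, ts/.
Among these, [−labial] gives /ɣ, ɖ, x, l, ɾ, ʁ, ʒ, s, χ, ʈ, ð, ʂ, dʒ, z, ʎ, ts/.
Of those, [−lateral] leaves /ɣ, ɖ, x, ɾ, ʁ, ʒ, s, χ, ʈ, ð, ʂ, dʒ, z, ts/.

ɣ, ɖ, x, ɾ, ʁ, ʒ, s, χ, ʈ, ð, ʂ, dʒ, z, ts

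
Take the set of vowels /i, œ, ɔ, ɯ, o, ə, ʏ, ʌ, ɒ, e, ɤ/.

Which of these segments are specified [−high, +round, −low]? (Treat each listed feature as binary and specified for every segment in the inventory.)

œ, ɔ, o

Checking each segment against [−high], [+round], [−low]: /œ/ (mid front rounded lax vowel), /ɔ/ (mid back rounded lax vowel), /o/ (mid back rounded tense vowel) satisfy every feature; every other segment in the inventory fails at least one.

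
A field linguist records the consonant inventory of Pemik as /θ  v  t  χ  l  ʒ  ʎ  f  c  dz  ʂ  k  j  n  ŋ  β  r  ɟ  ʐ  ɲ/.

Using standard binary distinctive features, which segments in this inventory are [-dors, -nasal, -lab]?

Eliminate segments failing any feature: /v, f, β/ are [+labial]; /χ, ʎ, c, k, j, ŋ, ɟ, ɲ/ are [+dorsal]; /n/ is [+nasal]. The remaining /θ, t, l, ʒ, dz, ʂ, r, ʐ/ satisfy [-dorsal], [-nasal], [-labial].

θ, t, l, ʒ, dz, ʂ, r, ʐ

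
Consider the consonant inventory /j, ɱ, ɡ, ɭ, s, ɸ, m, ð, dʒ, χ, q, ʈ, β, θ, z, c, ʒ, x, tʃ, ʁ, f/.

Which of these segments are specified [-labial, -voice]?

First, the [-labial] segments are /j, ɡ, ɭ, s, ð, dʒ, χ, q, ʈ, θ, z, c, ʒ, x, tʃ, ʁ/.
Of those, [-voice] leaves /s, χ, q, ʈ, θ, c, x, tʃ/.

s, χ, q, ʈ, θ, c, x, tʃ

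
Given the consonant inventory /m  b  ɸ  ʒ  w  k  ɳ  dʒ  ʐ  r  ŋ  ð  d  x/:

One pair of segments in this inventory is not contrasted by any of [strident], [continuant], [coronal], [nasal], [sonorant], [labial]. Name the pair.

ʒ, ʐ

/ʒ/ (voiced postalveolar fricative) and /ʐ/ (voiced retroflex fricative) are both [+strident], [+continuant], [+coronal], [-nasal], [-sonorant], [-labial], so none of the listed features separates them. (They do differ in [distributed], which is not among the given features.) Every other pair in the inventory differs on at least one listed feature.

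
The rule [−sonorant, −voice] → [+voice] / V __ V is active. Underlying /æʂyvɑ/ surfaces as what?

[æʐyvɑ]

/ʂ/ satisfies [−sonorant, −voice] and sits in V __ V. The [+voice] counterpart of the voiceless retroflex fricative is /ʐ/. Other segments in /æʂyvɑ/ either fail the structural description or are not in the environment, so the surface form is [æʐyvɑ].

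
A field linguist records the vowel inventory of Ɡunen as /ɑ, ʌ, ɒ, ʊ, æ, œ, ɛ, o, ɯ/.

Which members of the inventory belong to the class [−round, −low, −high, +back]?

Checking each segment against [−round], [−low], [−high], [+back]: /ʌ/ (mid back unrounded lax vowel) satisfies every feature; every other segment in the inventory fails at least one.

ʌ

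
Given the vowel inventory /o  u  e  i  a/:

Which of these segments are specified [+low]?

The [+low] segments here are /a/; the remaining /o, u, e, i/ are [-low].

a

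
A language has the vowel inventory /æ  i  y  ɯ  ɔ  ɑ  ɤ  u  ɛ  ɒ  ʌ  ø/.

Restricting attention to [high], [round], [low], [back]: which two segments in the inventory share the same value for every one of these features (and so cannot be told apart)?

On the given features, /ʌ/ and /ɤ/ have an identical profile: [-high], [-round], [-low], [+back]. No other two segments in the inventory coincide on all 4 features. (They do differ in [tense], which is not among the given features.)

ʌ, ɤ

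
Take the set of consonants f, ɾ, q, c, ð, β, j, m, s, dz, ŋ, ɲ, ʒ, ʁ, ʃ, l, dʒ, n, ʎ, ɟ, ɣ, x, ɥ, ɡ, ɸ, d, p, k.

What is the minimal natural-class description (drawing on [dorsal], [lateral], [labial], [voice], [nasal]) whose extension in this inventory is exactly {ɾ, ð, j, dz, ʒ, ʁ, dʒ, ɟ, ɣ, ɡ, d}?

[+voice, -nasal, -lateral, -labial]

/ɾ, ð, j, dz, ʒ, ʁ, dʒ, ɟ, ɣ, ɡ, d/ are all [+voice], [-nasal], [-lateral], [-labial], and no other segment in the inventory matches all four values. Dropping any one of them over-generates: [-nasal, -lateral, -labial] alone would also admit /q, c, s, ʃ, …/; [+voice, -lateral, -labial] alone would also admit /ŋ, ɲ, n/; [+voice, -nasal, -labial] alone would also admit /l, ʎ/; [+voice, -nasal, -lateral] alone would also admit /β, ɥ/. No other combination of three listed features picks out exactly this set either, so fewer than four features will not do.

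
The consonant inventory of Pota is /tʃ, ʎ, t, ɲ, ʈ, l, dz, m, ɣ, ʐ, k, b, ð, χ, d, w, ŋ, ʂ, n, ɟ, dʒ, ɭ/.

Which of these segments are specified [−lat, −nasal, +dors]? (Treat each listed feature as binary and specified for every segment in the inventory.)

Among the inventory, the [−lateral] segments are /tʃ, t, ɲ, ʈ, dz, m, ɣ, ʐ, k, b, ð, χ, d, w, ŋ, ʂ, n, ɟ, dʒ/.
Of those, [−nasal] gives /tʃ, t, ʈ, dz, ɣ, ʐ, k, b, ð, χ, d, w, ʂ, ɟ, dʒ/.
Then [+dorsal] leaves /ɣ, k, χ, w, ɟ/.

ɣ, k, χ, w, ɟ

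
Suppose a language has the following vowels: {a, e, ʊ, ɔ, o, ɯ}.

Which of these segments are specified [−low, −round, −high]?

e

Eliminate segments failing any feature: /a/ is [+low]; /ʊ, ɔ, o/ are [+round]; /ɯ/ is [+high]. The remaining /e/ satisfy [−low], [−round], [−high].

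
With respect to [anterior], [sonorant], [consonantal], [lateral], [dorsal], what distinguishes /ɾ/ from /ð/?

The two segments share [+anterior], [+consonantal], [−lateral], [−dorsal]. The only feature from the list on which they differ: /ɾ/ is [+sonorant] while /ð/ is [−sonorant].

[sonorant]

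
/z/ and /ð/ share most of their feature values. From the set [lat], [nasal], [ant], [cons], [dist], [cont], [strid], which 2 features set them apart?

The two segments share [−lateral], [−nasal], [+anterior], [+consonantal], [+continuant]. The only features from the list on which they differ: /z/ is [+strident] while /ð/ is [−strident]; /z/ is [−distributed] while /ð/ is [+distributed].

[strident], [distributed]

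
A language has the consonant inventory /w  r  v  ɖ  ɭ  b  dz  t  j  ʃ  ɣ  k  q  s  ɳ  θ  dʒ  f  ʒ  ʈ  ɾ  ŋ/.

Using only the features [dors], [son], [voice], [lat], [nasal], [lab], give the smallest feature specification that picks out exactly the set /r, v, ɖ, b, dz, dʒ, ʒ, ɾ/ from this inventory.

The class [+voice], [−nasal], [−lateral], [−dorsal] has exactly /r, v, ɖ, b, dz, dʒ, ʒ, ɾ/ as its extension in this inventory. No smaller conjunction from the listed features achieves this: [−nasal, −lateral, −dorsal] alone would also admit /t, ʃ, s, θ, …/; [+voice, −lateral, −dorsal] alone would also admit /ɳ/; [+voice, −nasal, −dorsal] alone would also admit /ɭ/; [+voice, −nasal, −lateral] alone would also admit /w, j, ɣ/; and checking the remaining three-feature bundles turns up none with this extension.

[+voice, −nasal, −lat, −dors]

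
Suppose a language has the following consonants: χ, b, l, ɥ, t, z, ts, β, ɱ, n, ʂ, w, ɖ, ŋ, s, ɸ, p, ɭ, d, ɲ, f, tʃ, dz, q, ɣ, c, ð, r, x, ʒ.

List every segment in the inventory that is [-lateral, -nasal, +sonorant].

First, the [-lateral] segments are /χ, b, ɥ, t, z, ts, β, ɱ, n, ʂ, w, ɖ, ŋ, s, ɸ, p, d, ɲ, f, tʃ, dz, q, ɣ, c, ð, r, x, ʒ/.
Within that set, [-nasal] gives /χ, b, ɥ, t, z, ts, β, ʂ, w, ɖ, s, ɸ, p, d, f, tʃ, dz, q, ɣ, c, ð, r, x, ʒ/.
Of those, [+sonorant] leaves /ɥ, w, r/.

ɥ, w, r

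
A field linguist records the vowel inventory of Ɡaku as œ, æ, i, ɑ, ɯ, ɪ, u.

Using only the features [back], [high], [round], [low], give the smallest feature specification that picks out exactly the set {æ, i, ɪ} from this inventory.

[−back, −round]

The class [−back], [−round] has exactly /æ, i, ɪ/ as its extension in this inventory. No smaller conjunction from the listed features achieves this: [−round] alone would also admit /ɑ, ɯ/; [−back] alone would also admit /œ/; and checking the remaining single features turns up none with this extension.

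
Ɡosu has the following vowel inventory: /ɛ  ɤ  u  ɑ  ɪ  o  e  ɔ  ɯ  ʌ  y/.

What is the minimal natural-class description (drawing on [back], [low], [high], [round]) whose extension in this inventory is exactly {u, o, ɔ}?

[+back, +round]

/u, o, ɔ/ are all [+back], [+round], and no other segment in the inventory matches both values. Dropping any one of them over-generates: [+round] alone would also admit /y/; [+back] alone would also admit /ɤ, ɑ, ɯ, ʌ/. No other single listed feature picks out exactly this set either, so fewer than two features will not do.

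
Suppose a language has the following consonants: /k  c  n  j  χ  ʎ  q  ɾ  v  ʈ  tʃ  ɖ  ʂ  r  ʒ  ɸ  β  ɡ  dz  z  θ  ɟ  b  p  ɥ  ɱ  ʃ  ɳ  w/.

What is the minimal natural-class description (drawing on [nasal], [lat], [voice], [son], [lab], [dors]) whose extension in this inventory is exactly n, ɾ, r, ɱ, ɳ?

Every target segment is [+sonorant], [−dorsal]; each remaining inventory member fails at least one of these. Each conjunct is needed — [−dorsal] alone would also admit /v, ʈ, tʃ, ɖ, …/; [+sonorant] alone would also admit /j, ʎ, ɥ, w/ — and no other single listed feature has exactly this extension, so two is the minimum.

[+son, −dors]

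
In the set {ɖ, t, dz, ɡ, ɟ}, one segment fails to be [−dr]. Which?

dz

Every segment except /dz/ is [−delayed release]. /dz/ (voiced alveolar affricate) is [+delayed release], so it is the exception.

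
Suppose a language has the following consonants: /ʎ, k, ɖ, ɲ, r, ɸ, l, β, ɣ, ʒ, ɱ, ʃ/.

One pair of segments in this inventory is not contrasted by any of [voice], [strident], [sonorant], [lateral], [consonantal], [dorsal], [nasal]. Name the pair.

ɖ, β

/ɖ/ (voiced retroflex stop) and /β/ (voiced bilabial fricative) are both [+voice], [−strident], [−sonorant], [−lateral], [+consonantal], [−dorsal], [−nasal], so none of the listed features separates them. (They do differ in [continuant], [labial] and [coronal], which are not among the given features.) Every other pair in the inventory differs on at least one listed feature.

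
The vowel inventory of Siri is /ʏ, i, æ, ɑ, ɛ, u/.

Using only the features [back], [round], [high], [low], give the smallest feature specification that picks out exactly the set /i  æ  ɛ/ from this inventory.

[-back, -round]

The class [-back], [-round] has exactly /i, æ, ɛ/ as its extension in this inventory. No smaller conjunction from the listed features achieves this: [-round] alone would also admit /ɑ/; [-back] alone would also admit /ʏ/; and checking the remaining single features turns up none with this extension.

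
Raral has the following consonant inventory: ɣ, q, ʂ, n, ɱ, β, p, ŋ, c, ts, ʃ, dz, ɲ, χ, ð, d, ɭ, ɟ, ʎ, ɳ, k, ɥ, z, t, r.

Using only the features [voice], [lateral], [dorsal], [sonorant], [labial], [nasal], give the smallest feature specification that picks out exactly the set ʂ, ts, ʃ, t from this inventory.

[−voice, −labial, −dorsal]

/ʂ, ts, ʃ, t/ are all [−voice], [−labial], [−dorsal], and no other segment in the inventory matches all three values. Dropping any one of them over-generates: [−labial, −dorsal] alone would also admit /n, dz, ð, d, …/; [−voice, −dorsal] alone would also admit /p/; [−voice, −labial] alone would also admit /q, c, χ, k/. No other combination of two listed features picks out exactly this set either, so fewer than three features will not do.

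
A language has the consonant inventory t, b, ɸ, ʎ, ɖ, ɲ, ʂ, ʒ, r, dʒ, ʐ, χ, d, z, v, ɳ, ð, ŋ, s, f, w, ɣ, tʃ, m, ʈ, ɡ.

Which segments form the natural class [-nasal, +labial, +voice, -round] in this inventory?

Eliminate segments failing any feature: /t, ʎ, ɖ, ʂ, ʒ, r, dʒ, ʐ, χ, d, z, ð, s, ɣ, tʃ, ʈ, ɡ/ are [-labial]; /ɸ, f/ are [-voice]; /ɲ, ɳ, ŋ, m/ are [+nasal]; /w/ is [+round]. The remaining /b, v/ satisfy [-nasal], [+labial], [+voice], [-round].

b, v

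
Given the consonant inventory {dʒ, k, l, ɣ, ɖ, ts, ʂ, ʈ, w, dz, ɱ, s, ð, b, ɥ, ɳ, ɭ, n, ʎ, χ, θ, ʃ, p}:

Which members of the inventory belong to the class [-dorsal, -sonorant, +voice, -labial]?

dʒ, ɖ, dz, ð

Checking each segment against [-dorsal], [-sonorant], [+voice], [-labial]: /dʒ/ (voiced postalveolar affricate), /ɖ/ (voiced retroflex stop), /dz/ (voiced alveolar affricate), /ð/ (voiced dental fricative) satisfy every feature; every other segment in the inventory fails at least one.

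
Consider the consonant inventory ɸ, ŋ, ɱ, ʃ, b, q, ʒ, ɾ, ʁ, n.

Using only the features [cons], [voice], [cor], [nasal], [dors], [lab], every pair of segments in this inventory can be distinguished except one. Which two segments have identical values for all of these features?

On the given features, /ʒ/ and /ɾ/ have an identical profile: [+consonantal], [+voice], [+coronal], [-nasal], [-dorsal], [-labial]. No other two segments in the inventory coincide on all 6 features. (They do differ in [sonorant], [strident] and [anterior], which are not among the given features.)

ʒ, ɾ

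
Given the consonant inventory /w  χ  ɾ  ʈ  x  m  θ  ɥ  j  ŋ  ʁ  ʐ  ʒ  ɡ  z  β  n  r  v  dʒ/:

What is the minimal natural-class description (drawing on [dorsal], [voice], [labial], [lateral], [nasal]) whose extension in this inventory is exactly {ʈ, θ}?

[-voice, -dorsal]

The class [-voice], [-dorsal] has exactly /ʈ, θ/ as its extension in this inventory. No smaller conjunction from the listed features achieves this: [-dorsal] alone would also admit /ɾ, m, ʐ, ʒ, …/; [-voice] alone would also admit /χ, x/; and checking the remaining single features turns up none with this extension.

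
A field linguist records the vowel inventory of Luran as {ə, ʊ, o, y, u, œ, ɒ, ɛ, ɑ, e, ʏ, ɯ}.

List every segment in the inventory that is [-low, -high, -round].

Eliminate segments failing any feature: /ʊ, y, u, ʏ, ɯ/ are [+high]; /o, œ/ are [+round]; /ɒ, ɑ/ are [+low]. The remaining /ə, ɛ, e/ satisfy [-low], [-high], [-round].

ə, ɛ, e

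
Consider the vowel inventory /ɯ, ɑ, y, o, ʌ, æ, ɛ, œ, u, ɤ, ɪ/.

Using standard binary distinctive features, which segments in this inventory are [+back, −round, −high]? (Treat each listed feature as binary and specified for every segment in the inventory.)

Checking each segment against [+back], [−round], [−high]: /ɑ/ (low back unrounded vowel), /ʌ/ (mid back unrounded lax vowel), /ɤ/ (mid back unrounded tense vowel) satisfy every feature; every other segment in the inventory fails at least one.

ɑ, ʌ, ɤ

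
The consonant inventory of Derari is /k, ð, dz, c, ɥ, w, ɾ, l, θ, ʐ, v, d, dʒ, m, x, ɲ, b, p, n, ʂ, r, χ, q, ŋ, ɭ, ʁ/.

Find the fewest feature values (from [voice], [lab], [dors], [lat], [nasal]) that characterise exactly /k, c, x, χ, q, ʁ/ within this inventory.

Every target segment is [-nasal], [-labial], [+dorsal]; each remaining inventory member fails at least one of these. Each conjunct is needed — [-labial, +dorsal] alone would also admit /ɲ, ŋ/; [-nasal, +dorsal] alone would also admit /ɥ, w/; [-nasal, -labial] alone would also admit /ð, dz, ɾ, l, …/ — and no other combination of two listed features has exactly this extension, so three is the minimum.

[-nasal, -lab, +dors]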